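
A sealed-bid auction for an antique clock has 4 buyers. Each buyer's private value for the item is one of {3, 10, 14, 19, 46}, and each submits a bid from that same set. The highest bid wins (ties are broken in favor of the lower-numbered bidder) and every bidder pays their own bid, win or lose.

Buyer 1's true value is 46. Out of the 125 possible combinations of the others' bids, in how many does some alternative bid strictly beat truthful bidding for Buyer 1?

64

Others bid (3, 3, 3): truth gives 0; bid 3 gives 43 > 0. Violating.
Others bid (3, 3, 10): truth gives 0; bid 10 gives 36 > 0. Violating.
Others bid (3, 3, 14): truth gives 0; bid 14 gives 32 > 0. Violating.
Others bid (3, 3, 19): truth gives 0; bid 19 gives 27 > 0. Violating.
Others bid (3, 3, 46): truth gives 0; no alternative beats it.
Others bid (3, 10, 46): truth gives 0; no alternative beats it.
(Checking all 125 profiles: 64 have a profitable deviation, 61 do not.)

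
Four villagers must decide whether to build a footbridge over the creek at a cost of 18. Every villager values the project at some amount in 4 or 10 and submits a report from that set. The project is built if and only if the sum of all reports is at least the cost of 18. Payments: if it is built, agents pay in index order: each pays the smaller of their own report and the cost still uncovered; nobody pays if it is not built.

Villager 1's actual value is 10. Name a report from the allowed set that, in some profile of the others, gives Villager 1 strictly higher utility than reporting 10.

Suppose Villager 2 reports 4, Villager 3 reports 4 and Villager 4 reports 10.
Report 10: project built, pays 10, utility 10 - 10 = 0.
Report 4: project built, pays 4, utility 10 - 4 = 6.
So reporting 4 beats truth here (6 > 0).

4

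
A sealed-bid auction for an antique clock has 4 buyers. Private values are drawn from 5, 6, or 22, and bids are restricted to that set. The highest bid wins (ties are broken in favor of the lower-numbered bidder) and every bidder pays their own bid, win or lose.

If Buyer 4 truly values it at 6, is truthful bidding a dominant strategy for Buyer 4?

No

Consider the case where Buyer 1 bids 5, Buyer 2 bids 5 and Buyer 3 bids 6.
Truthful bid 6: loses but pays 6, utility -6.
Bid 5 instead: loses but pays 5, utility -5.
Since -5 > -6, bidding 5 is strictly better here, so truthful bidding is not dominant.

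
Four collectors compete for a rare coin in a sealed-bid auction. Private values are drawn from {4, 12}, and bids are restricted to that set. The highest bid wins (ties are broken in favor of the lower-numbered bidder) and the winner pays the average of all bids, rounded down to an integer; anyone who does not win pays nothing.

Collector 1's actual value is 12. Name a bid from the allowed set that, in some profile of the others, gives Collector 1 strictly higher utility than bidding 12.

Suppose Collector 2 bids 4, Collector 3 bids 4 and Collector 4 bids 4.
Bid 12: wins, pays 6, utility 12 - 6 = 6.
Bid 4: wins, pays 4, utility 12 - 4 = 8.
So bidding 4 beats truth here (8 > 6).

4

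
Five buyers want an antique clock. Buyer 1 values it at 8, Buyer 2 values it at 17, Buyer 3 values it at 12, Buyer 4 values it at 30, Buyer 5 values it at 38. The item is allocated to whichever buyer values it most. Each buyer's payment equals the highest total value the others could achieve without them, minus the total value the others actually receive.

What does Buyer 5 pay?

Buyer 5 has the highest value and receives the item.
Without Buyer 5, the item would go to the next-highest value, 30, so the others could achieve 30.
With Buyer 5 present and winning, the others receive nothing, so their total is 0.
Payment = 30 - 0 = 30.

30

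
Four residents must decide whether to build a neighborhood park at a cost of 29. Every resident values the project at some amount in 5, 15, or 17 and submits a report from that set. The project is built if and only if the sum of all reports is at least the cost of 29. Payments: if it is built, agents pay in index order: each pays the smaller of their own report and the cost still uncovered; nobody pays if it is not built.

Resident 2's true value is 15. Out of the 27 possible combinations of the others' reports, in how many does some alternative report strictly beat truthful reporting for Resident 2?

Others report (5, 5, 15): truth gives 0; report 5 gives 10 > 0. Violating.
Others report (5, 5, 17): truth gives 0; report 5 gives 10 > 0. Violating.
Others report (5, 15, 5): truth gives 0; report 5 gives 10 > 0. Violating.
Others report (5, 15, 15): truth gives 0; report 5 gives 10 > 0. Violating.
Others report (5, 5, 5): truth gives 0; no alternative beats it.
(Checking all 27 profiles: 26 have a profitable deviation, 1 does not.)

26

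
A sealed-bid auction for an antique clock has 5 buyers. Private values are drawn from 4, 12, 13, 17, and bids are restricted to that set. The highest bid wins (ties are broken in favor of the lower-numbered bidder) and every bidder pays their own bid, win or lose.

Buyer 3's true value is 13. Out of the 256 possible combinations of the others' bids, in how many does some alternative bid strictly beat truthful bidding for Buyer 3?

Others bid (4, 4, 4, 4): truth gives 0; bid 12 gives 1 > 0. Violating.
Others bid (4, 4, 4, 12): truth gives 0; bid 12 gives 1 > 0. Violating.
Others bid (4, 4, 4, 17): truth gives -13; bid 4 gives -4 > -13. Violating.
Others bid (4, 4, 12, 4): truth gives 0; bid 12 gives 1 > 0. Violating.
Others bid (4, 4, 4, 13): truth gives 0; no alternative beats it.
Others bid (4, 4, 12, 13): truth gives 0; no alternative beats it.
(Checking all 256 profiles: 224 have a profitable deviation, 32 do not.)

224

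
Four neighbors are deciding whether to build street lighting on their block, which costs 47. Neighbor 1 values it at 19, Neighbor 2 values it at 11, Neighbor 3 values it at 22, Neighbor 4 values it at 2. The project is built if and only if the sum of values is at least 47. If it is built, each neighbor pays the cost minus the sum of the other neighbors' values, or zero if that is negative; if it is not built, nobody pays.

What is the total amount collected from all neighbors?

Total value 54 ≥ cost 47, so it is built.
Neighbor 1: others sum to 35; max(0, 47 - 35) = 12.
Neighbor 2: others sum to 43; max(0, 47 - 43) = 4.
Neighbor 3: others sum to 32; max(0, 47 - 32) = 15.
Neighbor 4: others sum to 52; max(0, 47 - 52) = 0.
Total collected = 12 + 4 + 15 + 0 = 31.

31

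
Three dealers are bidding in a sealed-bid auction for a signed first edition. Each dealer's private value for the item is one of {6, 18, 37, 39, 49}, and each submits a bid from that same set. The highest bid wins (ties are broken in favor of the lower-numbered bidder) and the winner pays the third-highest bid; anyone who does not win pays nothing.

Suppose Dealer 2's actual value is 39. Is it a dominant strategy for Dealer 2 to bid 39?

Consider the case where Dealer 1 bids 6 and Dealer 3 bids 49.
Truthful bid 39: loses, pays 0, utility 0.
Bid 49 instead: wins, pays 6, utility 39 - 6 = 33.
Since 33 > 0, bidding 49 is strictly better here, so truthful bidding is not dominant.

No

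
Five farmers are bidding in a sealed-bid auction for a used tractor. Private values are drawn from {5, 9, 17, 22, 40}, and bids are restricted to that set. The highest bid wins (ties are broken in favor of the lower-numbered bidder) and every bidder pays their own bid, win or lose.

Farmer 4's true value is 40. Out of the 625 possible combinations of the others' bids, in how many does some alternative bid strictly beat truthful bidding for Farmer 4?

413

Others bid (5, 5, 5, 5): truth gives 0; bid 9 gives 31 > 0. Violating.
Others bid (5, 5, 5, 9): truth gives 0; bid 9 gives 31 > 0. Violating.
Others bid (5, 5, 5, 17): truth gives 0; bid 17 gives 23 > 0. Violating.
Others bid (5, 5, 5, 22): truth gives 0; bid 22 gives 18 > 0. Violating.
Others bid (5, 5, 5, 40): truth gives 0; no alternative beats it.
Others bid (5, 5, 9, 40): truth gives 0; no alternative beats it.
(Checking all 625 profiles: 413 have a profitable deviation, 212 do not.)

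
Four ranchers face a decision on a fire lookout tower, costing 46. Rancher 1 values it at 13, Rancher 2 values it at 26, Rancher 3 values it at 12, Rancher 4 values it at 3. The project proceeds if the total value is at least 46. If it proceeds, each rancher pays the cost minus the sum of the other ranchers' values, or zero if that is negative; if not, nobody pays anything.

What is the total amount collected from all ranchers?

Total value 54 ≥ cost 46, so it is built.
Rancher 1: others sum to 41; max(0, 46 - 41) = 5.
Rancher 2: others sum to 28; max(0, 46 - 28) = 18.
Rancher 3: others sum to 42; max(0, 46 - 42) = 4.
Rancher 4: others sum to 51; max(0, 46 - 51) = 0.
Total collected = 5 + 18 + 4 + 0 = 27.

27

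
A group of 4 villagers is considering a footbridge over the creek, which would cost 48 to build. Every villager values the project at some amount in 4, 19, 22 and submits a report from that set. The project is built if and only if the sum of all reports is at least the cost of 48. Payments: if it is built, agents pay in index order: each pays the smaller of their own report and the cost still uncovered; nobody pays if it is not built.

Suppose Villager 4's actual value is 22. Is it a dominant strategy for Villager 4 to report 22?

Yes

Check each profile of the others' reports and compare truth against every alternative report.
Others report (4, 4, 19): truth gives 1, best alternative gives 0.
Others report (4, 19, 4): truth gives 1, best alternative gives 0.
Others report (19, 4, 4): truth gives 1, best alternative gives 0.
Others report (4, 22, 22): truth gives 22, best alternative gives 22.
Others report (19, 19, 19): truth gives 22, best alternative gives 22.
Others report (19, 19, 22): truth gives 22, best alternative gives 22.
(Remaining 21 profiles checked similarly; truth is weakly best in each.)
In every case the truthful report is at least as good as any alternative, so it is a dominant strategy.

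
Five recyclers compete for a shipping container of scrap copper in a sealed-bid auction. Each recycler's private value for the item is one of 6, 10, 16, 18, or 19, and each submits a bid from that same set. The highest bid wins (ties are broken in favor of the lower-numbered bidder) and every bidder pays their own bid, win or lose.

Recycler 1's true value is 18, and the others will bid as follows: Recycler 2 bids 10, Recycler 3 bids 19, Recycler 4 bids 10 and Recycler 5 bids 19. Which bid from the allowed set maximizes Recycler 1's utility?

19

Bid 6: loses but pays 6, utility -6.
Bid 10: loses but pays 10, utility -10.
Bid 16: loses but pays 16, utility -16.
Bid 18: loses but pays 18, utility -18.
Bid 19: wins, pays 19, utility 18 - 19 = -1.
The best choice is 19 with utility -1.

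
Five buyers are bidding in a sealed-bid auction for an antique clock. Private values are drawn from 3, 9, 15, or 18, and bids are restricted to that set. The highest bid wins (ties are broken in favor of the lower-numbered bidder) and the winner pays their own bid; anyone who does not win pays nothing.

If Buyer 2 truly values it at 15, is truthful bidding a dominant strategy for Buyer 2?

No

Consider the case where Buyer 1 bids 3, Buyer 3 bids 3, Buyer 4 bids 3 and Buyer 5 bids 3.
Truthful bid 15: wins, pays 15, utility 15 - 15 = 0.
Bid 9 instead: wins, pays 9, utility 15 - 9 = 6.
Since 6 > 0, bidding 9 is strictly better here, so truthful bidding is not dominant.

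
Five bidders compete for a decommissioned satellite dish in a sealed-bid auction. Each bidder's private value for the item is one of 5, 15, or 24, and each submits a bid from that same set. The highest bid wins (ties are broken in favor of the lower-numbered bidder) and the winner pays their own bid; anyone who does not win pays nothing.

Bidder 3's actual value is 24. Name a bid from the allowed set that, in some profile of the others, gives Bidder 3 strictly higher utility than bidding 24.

15

Suppose Bidder 1 bids 5, Bidder 2 bids 5, Bidder 4 bids 5 and Bidder 5 bids 5.
Bid 24: wins, pays 24, utility 24 - 24 = 0.
Bid 15: wins, pays 15, utility 24 - 15 = 9.
So bidding 15 beats truth here (9 > 0).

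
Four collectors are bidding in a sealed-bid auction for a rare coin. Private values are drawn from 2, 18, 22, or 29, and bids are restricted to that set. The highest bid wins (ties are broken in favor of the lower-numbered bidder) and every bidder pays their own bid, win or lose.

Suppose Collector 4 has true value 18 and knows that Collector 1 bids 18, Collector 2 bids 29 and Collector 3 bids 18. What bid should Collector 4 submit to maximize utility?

2

Bid 2: loses but pays 2, utility -2.
Bid 18: loses but pays 18, utility -18.
Bid 22: loses but pays 22, utility -22.
Bid 29: loses but pays 29, utility -29.
The best choice is 2 with utility -2.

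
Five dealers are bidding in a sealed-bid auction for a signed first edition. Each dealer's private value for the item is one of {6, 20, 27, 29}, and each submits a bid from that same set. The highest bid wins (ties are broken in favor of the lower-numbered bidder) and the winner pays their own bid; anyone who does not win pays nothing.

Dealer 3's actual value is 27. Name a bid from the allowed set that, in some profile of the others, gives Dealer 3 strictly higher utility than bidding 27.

Suppose Dealer 1 bids 6, Dealer 2 bids 6, Dealer 4 bids 6 and Dealer 5 bids 6.
Bid 27: wins, pays 27, utility 27 - 27 = 0.
Bid 20: wins, pays 20, utility 27 - 20 = 7.
So bidding 20 beats truth here (7 > 0).

20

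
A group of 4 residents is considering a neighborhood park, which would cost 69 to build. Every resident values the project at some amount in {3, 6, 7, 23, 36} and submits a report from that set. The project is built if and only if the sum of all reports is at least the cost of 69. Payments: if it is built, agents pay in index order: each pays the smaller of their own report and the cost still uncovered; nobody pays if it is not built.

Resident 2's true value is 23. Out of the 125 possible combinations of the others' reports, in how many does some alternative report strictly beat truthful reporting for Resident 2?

35

Others report (3, 23, 36): truth gives 0; report 7 gives 16 > 0. Violating.
Others report (3, 36, 23): truth gives 0; report 7 gives 16 > 0. Violating.
Others report (3, 36, 36): truth gives 0; report 3 gives 20 > 0. Violating.
Others report (6, 23, 36): truth gives 0; report 6 gives 17 > 0. Violating.
Others report (3, 3, 3): truth gives 0; no alternative beats it.
Others report (3, 3, 6): truth gives 0; no alternative beats it.
(Checking all 125 profiles: 35 have a profitable deviation, 90 do not.)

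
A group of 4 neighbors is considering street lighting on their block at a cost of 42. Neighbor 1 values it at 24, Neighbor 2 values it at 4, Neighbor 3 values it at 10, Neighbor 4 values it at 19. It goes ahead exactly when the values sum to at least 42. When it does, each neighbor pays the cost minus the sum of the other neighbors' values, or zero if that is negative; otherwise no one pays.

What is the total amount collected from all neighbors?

Total value 57 ≥ cost 42, so it is built.
Neighbor 1: others sum to 33; max(0, 42 - 33) = 9.
Neighbor 2: others sum to 53; max(0, 42 - 53) = 0.
Neighbor 3: others sum to 47; max(0, 42 - 47) = 0.
Neighbor 4: others sum to 38; max(0, 42 - 38) = 4.
Total collected = 9 + 0 + 0 + 4 = 13.

13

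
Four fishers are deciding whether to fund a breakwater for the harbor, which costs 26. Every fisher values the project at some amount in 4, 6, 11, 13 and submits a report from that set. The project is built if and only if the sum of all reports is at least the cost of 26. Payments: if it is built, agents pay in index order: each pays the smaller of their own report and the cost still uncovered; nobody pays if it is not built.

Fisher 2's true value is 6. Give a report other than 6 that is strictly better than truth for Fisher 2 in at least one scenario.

Suppose Fisher 1 reports 4, Fisher 3 reports 6 and Fisher 4 reports 13.
Report 6: project built, pays 6, utility 6 - 6 = 0.
Report 4: project built, pays 4, utility 6 - 4 = 2.
So reporting 4 beats truth here (2 > 0).

4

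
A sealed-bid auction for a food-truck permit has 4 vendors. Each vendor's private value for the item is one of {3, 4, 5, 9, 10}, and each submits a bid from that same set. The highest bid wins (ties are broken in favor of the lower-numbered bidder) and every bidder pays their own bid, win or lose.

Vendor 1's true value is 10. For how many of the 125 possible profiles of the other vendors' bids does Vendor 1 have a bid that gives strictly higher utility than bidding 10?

Others bid (3, 3, 3): truth gives 0; bid 3 gives 7 > 0. Violating.
Others bid (3, 3, 4): truth gives 0; bid 4 gives 6 > 0. Violating.
Others bid (3, 3, 5): truth gives 0; bid 5 gives 5 > 0. Violating.
Others bid (3, 3, 9): truth gives 0; bid 9 gives 1 > 0. Violating.
Others bid (3, 3, 10): truth gives 0; no alternative beats it.
Others bid (3, 4, 10): truth gives 0; no alternative beats it.
(Checking all 125 profiles: 64 have a profitable deviation, 61 do not.)

64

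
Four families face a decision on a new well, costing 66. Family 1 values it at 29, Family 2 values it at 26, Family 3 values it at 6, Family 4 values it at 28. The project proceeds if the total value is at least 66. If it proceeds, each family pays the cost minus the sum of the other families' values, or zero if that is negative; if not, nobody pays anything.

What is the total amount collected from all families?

Total value 89 ≥ cost 66, so it is built.
Family 1: others sum to 60; max(0, 66 - 60) = 6.
Family 2: others sum to 63; max(0, 66 - 63) = 3.
Family 3: others sum to 83; max(0, 66 - 83) = 0.
Family 4: others sum to 61; max(0, 66 - 61) = 5.
Total collected = 6 + 3 + 0 + 5 = 14.

14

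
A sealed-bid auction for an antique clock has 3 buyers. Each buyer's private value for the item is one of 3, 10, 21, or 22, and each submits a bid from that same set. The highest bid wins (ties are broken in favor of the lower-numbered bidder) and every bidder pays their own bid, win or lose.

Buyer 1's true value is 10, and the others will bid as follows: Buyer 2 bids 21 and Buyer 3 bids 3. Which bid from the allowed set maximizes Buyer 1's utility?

3

Bid 3: loses but pays 3, utility -3.
Bid 10: loses but pays 10, utility -10.
Bid 21: wins, pays 21, utility 10 - 21 = -11.
Bid 22: wins, pays 22, utility 10 - 22 = -12.
The best choice is 3 with utility -3.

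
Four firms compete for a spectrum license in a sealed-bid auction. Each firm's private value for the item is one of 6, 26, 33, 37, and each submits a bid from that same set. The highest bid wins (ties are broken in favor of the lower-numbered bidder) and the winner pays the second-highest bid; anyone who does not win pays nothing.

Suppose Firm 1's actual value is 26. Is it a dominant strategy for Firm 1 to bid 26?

Check each profile of the others' bids and compare truth against every alternative bid.
Others bid (6, 6, 6): truth gives 20, best alternative gives 20.
Others bid (6, 6, 26): truth gives 0, best alternative gives 0.
Others bid (6, 6, 33): truth gives 0, best alternative gives 0.
Others bid (6, 6, 37): truth gives 0, best alternative gives 0.
Others bid (6, 26, 6): truth gives 0, best alternative gives 0.
Others bid (6, 26, 26): truth gives 0, best alternative gives 0.
(Remaining 58 profiles checked similarly; truth is weakly best in each.)
In every case the truthful bid is at least as good as any alternative, so it is a dominant strategy.

Yes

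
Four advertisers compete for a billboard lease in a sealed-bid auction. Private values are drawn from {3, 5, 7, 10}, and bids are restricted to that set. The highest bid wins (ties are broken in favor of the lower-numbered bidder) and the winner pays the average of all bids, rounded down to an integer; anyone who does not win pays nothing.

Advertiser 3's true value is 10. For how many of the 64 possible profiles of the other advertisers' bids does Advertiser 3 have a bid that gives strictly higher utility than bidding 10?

7

Others bid (3, 3, 3): truth gives 6; bid 5 gives 7 > 6. Violating.
Others bid (3, 3, 5): truth gives 5; bid 5 gives 6 > 5. Violating.
Others bid (3, 5, 3): truth gives 5; bid 7 gives 6 > 5. Violating.
Others bid (3, 5, 7): truth gives 4; bid 7 gives 5 > 4. Violating.
Others bid (3, 3, 7): truth gives 5; no alternative beats it.
Others bid (3, 3, 10): truth gives 4; no alternative beats it.
(Checking all 64 profiles: 7 have a profitable deviation, 57 do not.)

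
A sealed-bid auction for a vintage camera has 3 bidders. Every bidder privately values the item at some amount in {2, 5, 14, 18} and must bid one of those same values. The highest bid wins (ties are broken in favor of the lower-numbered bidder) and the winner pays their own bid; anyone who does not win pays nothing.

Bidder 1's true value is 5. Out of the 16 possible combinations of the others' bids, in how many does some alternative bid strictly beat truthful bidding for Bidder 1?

1

Others bid (2, 2): truth gives 0; bid 2 gives 3 > 0. Violating.
Others bid (2, 5): truth gives 0; no alternative beats it.
Others bid (2, 14): truth gives 0; no alternative beats it.
(Checking all 16 profiles: 1 has a profitable deviation, 15 do not.)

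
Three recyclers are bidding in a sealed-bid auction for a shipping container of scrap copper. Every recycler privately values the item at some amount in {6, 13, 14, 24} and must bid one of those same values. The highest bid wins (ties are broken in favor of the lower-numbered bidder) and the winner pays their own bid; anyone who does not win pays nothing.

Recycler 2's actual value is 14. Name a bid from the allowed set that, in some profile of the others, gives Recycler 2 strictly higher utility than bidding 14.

13

Suppose Recycler 1 bids 6 and Recycler 3 bids 6.
Bid 14: wins, pays 14, utility 14 - 14 = 0.
Bid 13: wins, pays 13, utility 14 - 13 = 1.
So bidding 13 beats truth here (1 > 0).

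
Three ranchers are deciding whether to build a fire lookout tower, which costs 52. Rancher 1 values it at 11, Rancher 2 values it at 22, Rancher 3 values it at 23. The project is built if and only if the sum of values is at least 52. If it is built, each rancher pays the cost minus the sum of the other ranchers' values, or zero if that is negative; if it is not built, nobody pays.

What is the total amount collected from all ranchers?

44

Total value 56 ≥ cost 52, so it is built.
Rancher 1: others sum to 45; max(0, 52 - 45) = 7.
Rancher 2: others sum to 34; max(0, 52 - 34) = 18.
Rancher 3: others sum to 33; max(0, 52 - 33) = 19.
Total collected = 7 + 18 + 19 = 44.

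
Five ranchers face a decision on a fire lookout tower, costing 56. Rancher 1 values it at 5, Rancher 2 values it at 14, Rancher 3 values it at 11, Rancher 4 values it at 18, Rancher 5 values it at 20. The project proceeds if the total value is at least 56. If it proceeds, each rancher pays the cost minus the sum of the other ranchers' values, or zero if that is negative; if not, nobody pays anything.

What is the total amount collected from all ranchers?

16

Total value 68 ≥ cost 56, so it is built.
Rancher 1: others sum to 63; max(0, 56 - 63) = 0.
Rancher 2: others sum to 54; max(0, 56 - 54) = 2.
Rancher 3: others sum to 57; max(0, 56 - 57) = 0.
Rancher 4: others sum to 50; max(0, 56 - 50) = 6.
Rancher 5: others sum to 48; max(0, 56 - 48) = 8.
Total collected = 0 + 2 + 0 + 6 + 8 = 16.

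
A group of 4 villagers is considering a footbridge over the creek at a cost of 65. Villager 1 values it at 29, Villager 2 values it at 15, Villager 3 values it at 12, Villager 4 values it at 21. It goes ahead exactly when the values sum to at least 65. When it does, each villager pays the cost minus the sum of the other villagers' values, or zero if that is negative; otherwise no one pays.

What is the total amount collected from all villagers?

Total value 77 ≥ cost 65, so it is built.
Villager 1: others sum to 48; max(0, 65 - 48) = 17.
Villager 2: others sum to 62; max(0, 65 - 62) = 3.
Villager 3: others sum to 65; max(0, 65 - 65) = 0.
Villager 4: others sum to 56; max(0, 65 - 56) = 9.
Total collected = 17 + 3 + 0 + 9 = 29.

29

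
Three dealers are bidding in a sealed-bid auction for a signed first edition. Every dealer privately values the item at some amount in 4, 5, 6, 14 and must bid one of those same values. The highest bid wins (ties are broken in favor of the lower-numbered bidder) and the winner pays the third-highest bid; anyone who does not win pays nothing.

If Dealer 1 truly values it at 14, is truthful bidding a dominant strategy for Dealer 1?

Check each profile of the others' bids and compare truth against every alternative bid.
Others bid (4, 14): truth gives 10, best alternative gives 0.
Others bid (14, 4): truth gives 10, best alternative gives 0.
Others bid (5, 14): truth gives 9, best alternative gives 0.
Others bid (14, 5): truth gives 9, best alternative gives 0.
Others bid (6, 14): truth gives 8, best alternative gives 0.
Others bid (14, 6): truth gives 8, best alternative gives 0.
(Remaining 10 profiles checked similarly; truth is weakly best in each.)
In every case the truthful bid is at least as good as any alternative, so it is a dominant strategy.

Yes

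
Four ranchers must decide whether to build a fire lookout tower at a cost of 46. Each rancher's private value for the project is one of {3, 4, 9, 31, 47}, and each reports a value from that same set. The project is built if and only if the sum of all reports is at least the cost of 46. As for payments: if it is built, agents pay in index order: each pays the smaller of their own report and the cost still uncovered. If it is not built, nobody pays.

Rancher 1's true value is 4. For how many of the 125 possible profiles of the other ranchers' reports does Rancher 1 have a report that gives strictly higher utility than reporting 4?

86

Others report (3, 3, 47): truth gives 0; report 3 gives 1 > 0. Violating.
Others report (3, 4, 47): truth gives 0; report 3 gives 1 > 0. Violating.
Others report (3, 9, 31): truth gives 0; report 3 gives 1 > 0. Violating.
Others report (3, 9, 47): truth gives 0; report 3 gives 1 > 0. Violating.
Others report (3, 3, 3): truth gives 0; no alternative beats it.
Others report (3, 3, 4): truth gives 0; no alternative beats it.
(Checking all 125 profiles: 86 have a profitable deviation, 39 do not.)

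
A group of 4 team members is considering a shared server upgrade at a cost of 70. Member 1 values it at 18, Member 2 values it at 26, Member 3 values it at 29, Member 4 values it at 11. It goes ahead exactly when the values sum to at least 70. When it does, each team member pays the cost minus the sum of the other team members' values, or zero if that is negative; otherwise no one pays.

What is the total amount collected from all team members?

Total value 84 ≥ cost 70, so it is built.
Member 1: others sum to 66; max(0, 70 - 66) = 4.
Member 2: others sum to 58; max(0, 70 - 58) = 12.
Member 3: others sum to 55; max(0, 70 - 55) = 15.
Member 4: others sum to 73; max(0, 70 - 73) = 0.
Total collected = 4 + 12 + 15 + 0 = 31.

31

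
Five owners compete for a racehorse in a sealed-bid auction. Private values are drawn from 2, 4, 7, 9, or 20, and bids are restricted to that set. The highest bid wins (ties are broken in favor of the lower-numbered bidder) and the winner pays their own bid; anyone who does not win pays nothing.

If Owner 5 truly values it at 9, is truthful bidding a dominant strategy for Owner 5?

Consider the case where Owner 1 bids 2, Owner 2 bids 2, Owner 3 bids 2 and Owner 4 bids 2.
Truthful bid 9: wins, pays 9, utility 9 - 9 = 0.
Bid 4 instead: wins, pays 4, utility 9 - 4 = 5.
Since 5 > 0, bidding 4 is strictly better here, so truthful bidding is not dominant.

No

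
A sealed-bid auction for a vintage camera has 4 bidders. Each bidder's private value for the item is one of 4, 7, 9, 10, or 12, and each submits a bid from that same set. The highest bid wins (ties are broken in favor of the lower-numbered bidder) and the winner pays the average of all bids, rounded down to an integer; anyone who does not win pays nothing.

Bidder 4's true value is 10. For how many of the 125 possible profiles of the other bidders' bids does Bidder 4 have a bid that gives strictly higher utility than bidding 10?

Others bid (4, 4, 4): truth gives 5; bid 7 gives 6 > 5. Violating.
Others bid (4, 4, 10): truth gives 0; bid 12 gives 3 > 0. Violating.
Others bid (4, 7, 7): truth gives 3; bid 9 gives 4 > 3. Violating.
Others bid (4, 7, 10): truth gives 0; bid 12 gives 2 > 0. Violating.
Others bid (4, 4, 7): truth gives 4; no alternative beats it.
Others bid (4, 4, 9): truth gives 4; no alternative beats it.
(Checking all 125 profiles: 34 have a profitable deviation, 91 do not.)

34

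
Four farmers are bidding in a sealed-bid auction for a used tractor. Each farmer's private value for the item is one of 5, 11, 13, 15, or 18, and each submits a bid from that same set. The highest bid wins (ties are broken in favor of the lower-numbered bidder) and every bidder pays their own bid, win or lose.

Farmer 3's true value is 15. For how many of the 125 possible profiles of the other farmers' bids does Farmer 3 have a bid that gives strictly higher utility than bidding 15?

Others bid (5, 5, 5): truth gives 0; bid 11 gives 4 > 0. Violating.
Others bid (5, 5, 11): truth gives 0; bid 11 gives 4 > 0. Violating.
Others bid (5, 5, 13): truth gives 0; bid 13 gives 2 > 0. Violating.
Others bid (5, 5, 18): truth gives -15; bid 18 gives -3 > -15. Violating.
Others bid (5, 5, 15): truth gives 0; no alternative beats it.
Others bid (5, 11, 15): truth gives 0; no alternative beats it.
(Checking all 125 profiles: 101 have a profitable deviation, 24 do not.)

101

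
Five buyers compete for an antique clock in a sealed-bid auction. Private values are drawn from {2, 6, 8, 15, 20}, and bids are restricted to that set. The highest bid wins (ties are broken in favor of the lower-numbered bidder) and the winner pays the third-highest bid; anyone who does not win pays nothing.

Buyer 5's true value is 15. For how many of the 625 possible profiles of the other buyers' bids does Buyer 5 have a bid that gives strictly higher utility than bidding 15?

108

Others bid (2, 2, 2, 15): truth gives 0; bid 20 gives 13 > 0. Violating.
Others bid (2, 2, 6, 15): truth gives 0; bid 20 gives 9 > 0. Violating.
Others bid (2, 2, 8, 15): truth gives 0; bid 20 gives 7 > 0. Violating.
Others bid (2, 2, 15, 2): truth gives 0; bid 20 gives 13 > 0. Violating.
Others bid (2, 2, 2, 2): truth gives 13; no alternative beats it.
Others bid (2, 2, 2, 6): truth gives 13; no alternative beats it.
(Checking all 625 profiles: 108 have a profitable deviation, 517 do not.)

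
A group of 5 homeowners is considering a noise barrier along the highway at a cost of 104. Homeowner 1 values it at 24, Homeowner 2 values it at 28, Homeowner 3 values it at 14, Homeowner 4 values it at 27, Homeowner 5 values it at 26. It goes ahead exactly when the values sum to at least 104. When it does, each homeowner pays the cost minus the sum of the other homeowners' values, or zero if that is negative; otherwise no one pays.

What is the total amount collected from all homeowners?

Total value 119 ≥ cost 104, so it is built.
Homeowner 1: others sum to 95; max(0, 104 - 95) = 9.
Homeowner 2: others sum to 91; max(0, 104 - 91) = 13.
Homeowner 3: others sum to 105; max(0, 104 - 105) = 0.
Homeowner 4: others sum to 92; max(0, 104 - 92) = 12.
Homeowner 5: others sum to 93; max(0, 104 - 93) = 11.
Total collected = 9 + 13 + 0 + 12 + 11 = 45.

45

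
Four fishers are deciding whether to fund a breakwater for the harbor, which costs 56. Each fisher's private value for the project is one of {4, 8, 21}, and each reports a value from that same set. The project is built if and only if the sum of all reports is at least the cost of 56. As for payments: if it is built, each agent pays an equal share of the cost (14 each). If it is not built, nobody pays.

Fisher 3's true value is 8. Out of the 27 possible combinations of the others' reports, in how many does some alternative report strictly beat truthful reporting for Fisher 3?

3

Others report (8, 21, 21): truth gives -6; report 4 gives 0 > -6. Violating.
Others report (21, 8, 21): truth gives -6; report 4 gives 0 > -6. Violating.
Others report (21, 21, 8): truth gives -6; report 4 gives 0 > -6. Violating.
Others report (4, 4, 4): truth gives 0; no alternative beats it.
Others report (4, 4, 8): truth gives 0; no alternative beats it.
(Checking all 27 profiles: 3 have a profitable deviation, 24 do not.)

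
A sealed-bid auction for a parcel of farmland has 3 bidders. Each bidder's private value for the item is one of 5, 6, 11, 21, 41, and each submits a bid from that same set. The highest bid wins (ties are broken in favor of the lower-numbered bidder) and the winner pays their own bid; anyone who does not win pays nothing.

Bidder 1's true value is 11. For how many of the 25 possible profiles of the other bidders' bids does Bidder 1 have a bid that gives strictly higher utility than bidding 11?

4

Others bid (5, 5): truth gives 0; bid 5 gives 6 > 0. Violating.
Others bid (5, 6): truth gives 0; bid 6 gives 5 > 0. Violating.
Others bid (6, 5): truth gives 0; bid 6 gives 5 > 0. Violating.
Others bid (6, 6): truth gives 0; bid 6 gives 5 > 0. Violating.
Others bid (5, 11): truth gives 0; no alternative beats it.
Others bid (5, 21): truth gives 0; no alternative beats it.
(Checking all 25 profiles: 4 have a profitable deviation, 21 do not.)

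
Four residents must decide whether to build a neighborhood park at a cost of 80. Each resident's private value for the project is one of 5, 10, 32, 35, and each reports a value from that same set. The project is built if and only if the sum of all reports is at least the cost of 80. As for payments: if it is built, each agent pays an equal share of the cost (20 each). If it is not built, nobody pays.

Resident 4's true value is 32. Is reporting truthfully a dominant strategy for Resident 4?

Consider the case where Resident 1 reports 5, Resident 2 reports 5 and Resident 3 reports 35.
Truthful report 32: project not built, utility 0.
Report 35 instead: project built, pays 20, utility 32 - 20 = 12.
Since 12 > 0, reporting 35 is strictly better here, so truthful reporting is not dominant.

No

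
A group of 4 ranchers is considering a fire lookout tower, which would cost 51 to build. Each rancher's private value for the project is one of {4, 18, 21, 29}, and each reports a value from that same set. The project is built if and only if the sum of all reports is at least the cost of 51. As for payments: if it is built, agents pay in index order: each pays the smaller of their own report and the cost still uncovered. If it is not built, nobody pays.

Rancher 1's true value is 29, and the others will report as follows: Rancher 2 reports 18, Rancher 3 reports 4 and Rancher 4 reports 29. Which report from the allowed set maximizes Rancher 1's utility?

4

Report 4: project built, pays 4, utility 29 - 4 = 25.
Report 18: project built, pays 18, utility 29 - 18 = 11.
Report 21: project built, pays 21, utility 29 - 21 = 8.
Report 29: project built, pays 29, utility 29 - 29 = 0.
The best choice is 4 with utility 25.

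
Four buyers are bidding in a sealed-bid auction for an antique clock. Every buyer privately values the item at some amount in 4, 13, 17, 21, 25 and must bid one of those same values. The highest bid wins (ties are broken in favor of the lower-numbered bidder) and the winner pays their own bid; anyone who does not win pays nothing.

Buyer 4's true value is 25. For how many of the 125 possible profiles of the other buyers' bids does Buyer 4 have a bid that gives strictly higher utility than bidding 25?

27

Others bid (4, 4, 4): truth gives 0; bid 13 gives 12 > 0. Violating.
Others bid (4, 4, 13): truth gives 0; bid 17 gives 8 > 0. Violating.
Others bid (4, 4, 17): truth gives 0; bid 21 gives 4 > 0. Violating.
Others bid (4, 13, 4): truth gives 0; bid 17 gives 8 > 0. Violating.
Others bid (4, 4, 21): truth gives 0; no alternative beats it.
Others bid (4, 4, 25): truth gives 0; no alternative beats it.
(Checking all 125 profiles: 27 have a profitable deviation, 98 do not.)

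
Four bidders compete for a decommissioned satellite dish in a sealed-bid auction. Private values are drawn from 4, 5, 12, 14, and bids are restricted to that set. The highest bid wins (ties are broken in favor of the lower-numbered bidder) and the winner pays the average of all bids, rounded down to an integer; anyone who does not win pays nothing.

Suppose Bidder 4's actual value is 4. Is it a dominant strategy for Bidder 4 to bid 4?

Check each profile of the others' bids and compare truth against every alternative bid.
Others bid (4, 4, 4): truth gives 0, best alternative gives 0.
Others bid (4, 4, 5): truth gives 0, best alternative gives 0.
Others bid (4, 4, 12): truth gives 0, best alternative gives 0.
Others bid (4, 4, 14): truth gives 0, best alternative gives 0.
Others bid (4, 5, 4): truth gives 0, best alternative gives 0.
Others bid (4, 5, 5): truth gives 0, best alternative gives 0.
(Remaining 58 profiles checked similarly; truth is weakly best in each.)
In every case the truthful bid is at least as good as any alternative, so it is a dominant strategy.

Yes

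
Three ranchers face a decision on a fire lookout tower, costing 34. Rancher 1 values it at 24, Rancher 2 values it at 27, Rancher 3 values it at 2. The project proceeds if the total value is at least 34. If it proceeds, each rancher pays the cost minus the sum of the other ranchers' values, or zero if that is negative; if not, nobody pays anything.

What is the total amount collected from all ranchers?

13

Total value 53 ≥ cost 34, so it is built.
Rancher 1: others sum to 29; max(0, 34 - 29) = 5.
Rancher 2: others sum to 26; max(0, 34 - 26) = 8.
Rancher 3: others sum to 51; max(0, 34 - 51) = 0.
Total collected = 5 + 8 + 0 = 13.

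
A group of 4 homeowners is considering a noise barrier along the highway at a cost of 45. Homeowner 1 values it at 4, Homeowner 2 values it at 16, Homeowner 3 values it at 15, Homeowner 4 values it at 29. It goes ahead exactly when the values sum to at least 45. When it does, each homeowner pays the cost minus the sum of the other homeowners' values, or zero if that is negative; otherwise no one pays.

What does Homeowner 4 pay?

Total value 64 ≥ cost 45, so the project is built.
The other homeowners' values sum to 35.
Cost minus that sum is 45 - 35 = 10.

10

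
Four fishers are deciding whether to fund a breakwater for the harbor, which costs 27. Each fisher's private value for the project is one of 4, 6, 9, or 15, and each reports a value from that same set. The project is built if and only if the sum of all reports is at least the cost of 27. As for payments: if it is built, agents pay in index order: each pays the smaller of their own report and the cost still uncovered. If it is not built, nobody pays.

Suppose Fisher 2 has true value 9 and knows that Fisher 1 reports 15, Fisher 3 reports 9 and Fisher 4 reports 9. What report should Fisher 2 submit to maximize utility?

Report 4: project built, pays 4, utility 9 - 4 = 5.
Report 6: project built, pays 6, utility 9 - 6 = 3.
Report 9: project built, pays 9, utility 9 - 9 = 0.
Report 15: project built, pays 12, utility 9 - 12 = -3.
The best choice is 4 with utility 5.

4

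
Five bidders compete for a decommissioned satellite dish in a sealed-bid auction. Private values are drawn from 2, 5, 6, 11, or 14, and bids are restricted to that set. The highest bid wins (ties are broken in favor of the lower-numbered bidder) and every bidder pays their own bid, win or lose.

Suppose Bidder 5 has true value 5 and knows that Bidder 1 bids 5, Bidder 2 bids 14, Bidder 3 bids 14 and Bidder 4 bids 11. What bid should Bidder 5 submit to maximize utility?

Bid 2: loses but pays 2, utility -2.
Bid 5: loses but pays 5, utility -5.
Bid 6: loses but pays 6, utility -6.
Bid 11: loses but pays 11, utility -11.
Bid 14: loses but pays 14, utility -14.
The best choice is 2 with utility -2.

2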